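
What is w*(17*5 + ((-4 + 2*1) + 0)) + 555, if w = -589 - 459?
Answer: -86429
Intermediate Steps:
w = -1048
w*(17*5 + ((-4 + 2*1) + 0)) + 555 = -1048*(17*5 + ((-4 + 2*1) + 0)) + 555 = -1048*(85 + ((-4 + 2) + 0)) + 555 = -1048*(85 + (-2 + 0)) + 555 = -1048*(85 - 2) + 555 = -1048*83 + 555 = -86984 + 555 = -86429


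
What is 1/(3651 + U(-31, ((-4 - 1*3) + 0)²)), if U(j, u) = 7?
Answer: 1/3658 ≈ 0.00027337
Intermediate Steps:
1/(3651 + U(-31, ((-4 - 1*3) + 0)²)) = 1/(3651 + 7) = 1/3658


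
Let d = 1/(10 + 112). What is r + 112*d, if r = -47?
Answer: -2811/61 ≈ -46.082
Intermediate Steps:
d = 1/122 ≈ 0.0081967
r + 112*d = -47 + 112*(1/122) = -47 + 56/61 = -2811/61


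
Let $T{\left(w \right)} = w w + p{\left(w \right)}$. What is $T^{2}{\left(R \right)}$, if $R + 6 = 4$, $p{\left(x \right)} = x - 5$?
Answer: $9$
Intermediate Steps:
$p{\left(x \right)} = -5 + x$
$R = -2$ ($R = -6 + 4 = -2$)
$T{\left(w \right)} = -5 + w + w^{2}$ ($T{\left(w \right)} = w w + \left(-5 + w\right) = w^{2} + \left(-5 + w\right) = -5 + w + w^{2}$)
$T^{2}{\left(R \right)} = \left(-5 - 2 + \left(-2\right)^{2}\right)^{2} = \left(-5 - 2 + 4\right)^{2} = \left(-3\right)^{2} = 9$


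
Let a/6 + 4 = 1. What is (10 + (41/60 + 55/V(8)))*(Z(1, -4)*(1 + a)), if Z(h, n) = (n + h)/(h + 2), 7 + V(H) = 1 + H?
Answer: 38947/60 ≈ 649.12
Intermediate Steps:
V(H) = -6 + H (V(H) = -7 + (1 + H) = -6 + H)
a = -18 (a = -24 + 6*1 = -24 + 6 = -18)
Z(h, n) = (h + n)/(2 + h)
(10 + (41/60 + 55/V(8)))*(Z(1, -4)*(1 + a)) = (10 + (41/60 + 55/(-6 + 8)))*(((1 - 4)/(2 + 1))*(1 - 18)) = (10 + (41*(1/60) + 55/2))*((-3/3)*(-17)) = (10 + (41/60 + 55*(½)))*(((⅓)*(-3))*(-17)) = (10 + (41/60 + 55/2))*(-1*(-17)) = (10 + 1691/60)*17 = (2291/60)*17 = 38947/60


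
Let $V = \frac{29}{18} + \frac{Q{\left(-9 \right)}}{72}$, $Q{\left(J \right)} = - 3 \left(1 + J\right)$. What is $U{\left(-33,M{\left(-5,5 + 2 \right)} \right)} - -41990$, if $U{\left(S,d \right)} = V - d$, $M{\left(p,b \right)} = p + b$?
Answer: $\frac{755819}{18} \approx 41990.0$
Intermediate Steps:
$Q{\left(J \right)} = -3 - 3 J$
$M{\left(p,b \right)} = b + p$
$V = \frac{35}{18}$ ($V = \frac{29}{18} + \frac{-3 - -27}{72} = 29 \cdot \frac{1}{18} + \left(-3 + 27\right) \frac{1}{72} = \frac{29}{18} + 24 \cdot \frac{1}{72} = \frac{29}{18} + \frac{1}{3} = \frac{35}{18} \approx 1.9444$)
$U{\left(S,d \right)} = \frac{35}{18} - d$
$U{\left(-33,M{\left(-5,5 + 2 \right)} \right)} - -41990 = \left(\frac{35}{18} - \left(\left(5 + 2\right) - 5\right)\right) - -41990 = \left(\frac{35}{18} - \left(7 - 5\right)\right) + 41990 = \left(\frac{35}{18} - 2\right) + 41990 = - \frac{1}{18} + 41990 = \frac{755819}{18}$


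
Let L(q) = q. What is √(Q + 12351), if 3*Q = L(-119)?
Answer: √110802/3 ≈ 110.96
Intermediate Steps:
Q = -119/3 (Q = (⅓)*(-119) = -119/3 ≈ -39.667)
√(Q + 12351) = √(-119/3 + 12351) = √(36934/3) = √110802/3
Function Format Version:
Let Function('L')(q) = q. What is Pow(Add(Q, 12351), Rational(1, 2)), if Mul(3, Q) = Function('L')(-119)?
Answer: Mul(Rational(1, 3), Pow(110802, Rational(1, 2))) ≈ 110.96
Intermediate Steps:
Q = Rational(-119, 3) (Q = Mul(Rational(1, 3), -119) = Rational(-119, 3) ≈ -39.667)
Pow(Add(Q, 12351), Rational(1, 2)) = Pow(Add(Rational(-119, 3), 12351), Rational(1, 2)) = Pow(Rational(36934, 3), Rational(1, 2)) = Mul(Rational(1, 3), Pow(110802, Rational(1, 2)))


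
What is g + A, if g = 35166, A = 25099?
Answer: 60265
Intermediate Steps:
g + A = 35166 + 25099 = 60265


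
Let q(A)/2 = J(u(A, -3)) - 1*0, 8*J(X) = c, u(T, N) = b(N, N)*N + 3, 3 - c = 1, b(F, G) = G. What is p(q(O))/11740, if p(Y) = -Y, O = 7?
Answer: -1/23480 ≈ -4.2589e-5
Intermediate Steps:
c = 2 (c = 3 - 1*1 = 3 - 1 = 2)
u(T, N) = 3 + N**2 (u(T, N) = N*N + 3 = N**2 + 3 = 3 + N**2)
J(X) = 1/4 (J(X) = (1/8)*2 = 1/4)
q(A) = 1/2 (q(A) = 2*(1/4 - 1*0) = 2*(1/4 + 0) = 2*(1/4) = 1/2)
p(q(O))/11740 = -1*1/2/11740 = -1/2*1/11740 = -1/23480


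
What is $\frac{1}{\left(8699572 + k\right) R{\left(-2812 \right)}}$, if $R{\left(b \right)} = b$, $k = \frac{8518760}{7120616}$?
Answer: $- \frac{890077}{21774131513431868} \approx -4.0878 \cdot 10^{-11}$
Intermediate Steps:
$k = \frac{1064845}{890077}$ ($k = 8518760 \cdot \frac{1}{7120616} = \frac{1064845}{890077} \approx 1.1964$)
$\frac{1}{\left(8699572 + k\right) R{\left(-2812 \right)}} = \frac{1}{\left(8699572 + \frac{1064845}{890077}\right) \left(-2812\right)} = \frac{1}{\frac{7743290011889}{890077}} \left(- \frac{1}{2812}\right) = \frac{890077}{7743290011889} \left(- \frac{1}{2812}\right) = - \frac{890077}{21774131513431868}$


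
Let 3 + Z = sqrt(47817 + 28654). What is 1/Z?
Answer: 3/76462 + sqrt(76471)/76462 ≈ 0.0036559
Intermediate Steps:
Z = -3 + sqrt(76471) (Z = -3 + sqrt(47817 + 28654) = -3 + sqrt(76471) ≈ 273.53)
1/Z = 1/(-3 + sqrt(76471))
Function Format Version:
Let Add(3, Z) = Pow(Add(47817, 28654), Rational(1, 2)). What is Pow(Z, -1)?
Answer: Add(Rational(3, 76462), Mul(Rational(1, 76462), Pow(76471, Rational(1, 2)))) ≈ 0.0036559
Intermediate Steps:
Z = Add(-3, Pow(76471, Rational(1, 2))) (Z = Add(-3, Pow(Add(47817, 28654), Rational(1, 2))) = Add(-3, Pow(76471, Rational(1, 2))) ≈ 273.53)
Pow(Z, -1) = Pow(Add(-3, Pow(76471, Rational(1, 2))), -1)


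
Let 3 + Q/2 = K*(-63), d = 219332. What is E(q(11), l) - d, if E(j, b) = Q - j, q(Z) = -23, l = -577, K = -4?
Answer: -218811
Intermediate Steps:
Q = 498 (Q = -6 + 2*(-4*(-63)) = -6 + 2*252 = -6 + 504 = 498)
E(j, b) = 498 - j
E(q(11), l) - d = (498 - 1*(-23)) - 1*219332 = (498 + 23) - 219332 = 521 - 219332 = -218811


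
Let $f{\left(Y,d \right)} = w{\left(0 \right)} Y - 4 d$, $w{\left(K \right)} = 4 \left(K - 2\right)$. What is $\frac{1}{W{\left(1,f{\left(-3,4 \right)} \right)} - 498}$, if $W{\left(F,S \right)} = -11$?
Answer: $- \frac{1}{509} \approx -0.0019646$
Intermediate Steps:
$w{\left(K \right)} = -8 + 4 K$ ($w{\left(K \right)} = 4 \left(-2 + K\right) = -8 + 4 K$)
$f{\left(Y,d \right)} = - 8 Y - 4 d$ ($f{\left(Y,d \right)} = \left(-8 + 4 \cdot 0\right) Y - 4 d = \left(-8 + 0\right) Y - 4 d = - 8 Y - 4 d$)
$\frac{1}{W{\left(1,f{\left(-3,4 \right)} \right)} - 498} = \frac{1}{-11 - 498} = \frac{1}{-509} = - \frac{1}{509}$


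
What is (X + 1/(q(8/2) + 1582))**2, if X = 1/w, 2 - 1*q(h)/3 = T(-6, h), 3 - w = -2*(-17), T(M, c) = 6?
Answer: 2368521/2368768900 ≈ 0.00099990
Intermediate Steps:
w = -31 (w = 3 - (-2)*(-17) = 3 - 1*34 = 3 - 34 = -31)
q(h) = -12 (q(h) = 6 - 3*6 = 6 - 18 = -12)
X = -1/31 (X = 1/(-31) = -1/31 ≈ -0.032258)
(X + 1/(q(8/2) + 1582))**2 = (-1/31 + 1/(-12 + 1582))**2 = (-1/31 + 1/1570)**2 = (-1539/48670)**2 = 2368521/2368768900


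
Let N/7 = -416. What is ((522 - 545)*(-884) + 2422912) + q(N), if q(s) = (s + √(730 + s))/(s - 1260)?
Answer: 364043460/149 - I*√2182/4172 ≈ 2.4432e+6 - 0.011197*I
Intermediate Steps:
N = -2912 (N = 7*(-416) = -2912)
q(s) = (s + √(730 + s))/(-1260 + s)
((522 - 545)*(-884) + 2422912) + q(N) = ((522 - 545)*(-884) + 2422912) + (-2912 + √(730 - 2912))/(-1260 - 2912) = (-23*(-884) + 2422912) + (-2912 + √(-2182))/(-4172) = (20332 + 2422912) - (-2912 + I*√2182)/4172 = 2443244 + (104/149 - I*√2182/4172) = 364043460/149 - I*√2182/4172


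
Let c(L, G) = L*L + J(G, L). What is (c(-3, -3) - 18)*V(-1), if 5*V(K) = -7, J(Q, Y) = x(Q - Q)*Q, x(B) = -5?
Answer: -42/5 ≈ -8.4000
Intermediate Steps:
J(Q, Y) = -5*Q
V(K) = -7/5 (V(K) = (⅕)*(-7) = -7/5)
c(L, G) = L² - 5*G (c(L, G) = L*L - 5*G = L² - 5*G)
(c(-3, -3) - 18)*V(-1) = (((-3)² - 5*(-3)) - 18)*(-7/5) = ((9 + 15) - 18)*(-7/5) = (24 - 18)*(-7/5) = 6*(-7/5) = -42/5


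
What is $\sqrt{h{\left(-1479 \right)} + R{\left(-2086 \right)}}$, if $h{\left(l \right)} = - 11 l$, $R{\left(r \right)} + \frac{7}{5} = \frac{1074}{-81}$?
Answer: $\frac{4 \sqrt{2057190}}{45} \approx 127.49$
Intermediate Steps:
$R{\left(r \right)} = - \frac{1979}{135}$ ($R{\left(r \right)} = - \frac{7}{5} + \frac{1074}{-81} = - \frac{7}{5} + 1074 \left(- \frac{1}{81}\right) = - \frac{7}{5} - \frac{358}{27} = - \frac{1979}{135}$)
$\sqrt{h{\left(-1479 \right)} + R{\left(-2086 \right)}} = \sqrt{\left(-11\right) \left(-1479\right) - \frac{1979}{135}} = \sqrt{16269 - \frac{1979}{135}} = \sqrt{\frac{2194336}{135}} = \frac{4 \sqrt{2057190}}{45}$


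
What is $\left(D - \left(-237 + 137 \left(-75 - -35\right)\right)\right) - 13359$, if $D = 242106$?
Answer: $234464$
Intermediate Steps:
$\left(D - \left(-237 + 137 \left(-75 - -35\right)\right)\right) - 13359 = \left(242106 - \left(-237 + 137 \left(-75 - -35\right)\right)\right) - 13359 = \left(242106 - \left(-237 + 137 \left(-75 + 35\right)\right)\right) - 13359 = \left(242106 + \left(\left(-137\right) \left(-40\right) + 237\right)\right) - 13359 = \left(242106 + \left(5480 + 237\right)\right) - 13359 = \left(242106 + 5717\right) - 13359 = 247823 - 13359 = 234464$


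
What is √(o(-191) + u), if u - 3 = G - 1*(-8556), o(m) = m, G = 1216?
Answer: 4*√599 ≈ 97.898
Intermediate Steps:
u = 9775 (u = 3 + (1216 - 1*(-8556)) = 3 + (1216 + 8556) = 3 + 9772 = 9775)
√(o(-191) + u) = √(-191 + 9775) = √9584 = 4*√599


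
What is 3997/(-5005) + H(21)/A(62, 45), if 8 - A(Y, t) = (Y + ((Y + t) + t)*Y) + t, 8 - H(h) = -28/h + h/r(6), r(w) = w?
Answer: -32650823/40853670 ≈ -0.79921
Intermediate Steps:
H(h) = 8 + 28/h - h/6 (H(h) = 8 - (-28/h + h/6) = 8 + (28/h - h/6) = 8 + 28/h - h/6)
A(Y, t) = 8 - Y - t - Y*(Y + 2*t) (A(Y, t) = 8 - ((Y + ((Y + t) + t)*Y) + t) = 8 - ((Y + (Y + 2*t)*Y) + t) = 8 - ((Y + Y*(Y + 2*t)) + t) = 8 - (Y + t + Y*(Y + 2*t)) = 8 + (-Y - t - Y*(Y + 2*t)) = 8 - Y - t - Y*(Y + 2*t))
3997/(-5005) + H(21)/A(62, 45) = 3997/(-5005) + (8 + 28/21 - 1/6*21)/(8 - 1*62 - 1*45 - 1*62**2 - 2*62*45) = 3997*(-1/5005) + (8 + 28*(1/21) - 7/2)/(8 - 62 - 45 - 1*3844 - 5580) = -571/715 + (8 + 4/3 - 7/2)/(8 - 62 - 45 - 3844 - 5580) = -571/715 + (35/6)/(-9523) = -571/715 + (35/6)*(-1/9523) = -571/715 - 35/57138 = -32650823/40853670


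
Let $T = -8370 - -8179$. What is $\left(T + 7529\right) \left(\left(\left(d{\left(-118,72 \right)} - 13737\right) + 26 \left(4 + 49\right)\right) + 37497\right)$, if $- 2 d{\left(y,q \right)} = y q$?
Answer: $215634468$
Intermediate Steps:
$T = -191$ ($T = -8370 + 8179 = -191$)
$d{\left(y,q \right)} = - \frac{q y}{2}$ ($d{\left(y,q \right)} = - \frac{y q}{2} = - \frac{q y}{2}$)
$\left(T + 7529\right) \left(\left(\left(d{\left(-118,72 \right)} - 13737\right) + 26 \left(4 + 49\right)\right) + 37497\right) = \left(-191 + 7529\right) \left(\left(\left(\left(- \frac{1}{2}\right) 72 \left(-118\right) - 13737\right) + 26 \left(4 + 49\right)\right) + 37497\right) = 7338 \left(\left(\left(4248 - 13737\right) + 26 \cdot 53\right) + 37497\right) = 7338 \left(\left(-9489 + 1378\right) + 37497\right) = 7338 \left(-8111 + 37497\right) = 7338 \cdot 29386 = 215634468$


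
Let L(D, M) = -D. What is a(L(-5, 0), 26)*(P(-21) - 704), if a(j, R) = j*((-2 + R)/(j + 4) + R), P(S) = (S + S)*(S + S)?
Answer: 455800/3 ≈ 1.5193e+5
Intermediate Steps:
P(S) = 4*S**2 (P(S) = (2*S)*(2*S) = 4*S**2)
a(j, R) = j*(R + (-2 + R)/(4 + j)) (a(j, R) = j*((-2 + R)/(4 + j) + R) = j*(R + (-2 + R)/(4 + j)))
a(L(-5, 0), 26)*(P(-21) - 704) = ((-1*(-5))*(-2 + 5*26 + 26*(-1*(-5)))/(4 - 1*(-5)))*(4*(-21)**2 - 704) = (5*(-2 + 130 + 26*5)/(4 + 5))*(4*441 - 704) = (5*(-2 + 130 + 130)/9)*(1764 - 704) = (5*(1/9)*258)*1060 = (430/3)*1060 = 455800/3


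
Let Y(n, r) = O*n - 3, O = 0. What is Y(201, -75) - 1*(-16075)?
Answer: 16072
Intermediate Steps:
Y(n, r) = -3 (Y(n, r) = 0*n - 3 = 0 - 3 = -3)
Y(201, -75) - 1*(-16075) = -3 - 1*(-16075) = -3 + 16075 = 16072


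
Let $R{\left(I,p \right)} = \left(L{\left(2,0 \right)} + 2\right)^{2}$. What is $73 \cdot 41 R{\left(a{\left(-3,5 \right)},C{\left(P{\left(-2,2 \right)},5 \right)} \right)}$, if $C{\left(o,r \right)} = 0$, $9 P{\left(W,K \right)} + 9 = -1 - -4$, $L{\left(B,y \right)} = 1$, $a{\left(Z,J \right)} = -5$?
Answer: $26937$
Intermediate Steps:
$P{\left(W,K \right)} = - \frac{2}{3}$ ($P{\left(W,K \right)} = -1 + \frac{-1 - -4}{9} = -1 + \frac{-1 + 4}{9} = -1 + \frac{1}{9} \cdot 3 = -1 + \frac{1}{3} = - \frac{2}{3}$)
$R{\left(I,p \right)} = 9$ ($R{\left(I,p \right)} = \left(1 + 2\right)^{2} = 3^{2} = 9$)
$73 \cdot 41 R{\left(a{\left(-3,5 \right)},C{\left(P{\left(-2,2 \right)},5 \right)} \right)} = 73 \cdot 41 \cdot 9 = 2993 \cdot 9 = 26937$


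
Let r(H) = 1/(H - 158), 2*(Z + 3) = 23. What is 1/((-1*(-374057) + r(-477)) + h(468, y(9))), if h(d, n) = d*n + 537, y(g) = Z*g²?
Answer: 635/442475619 ≈ 1.4351e-6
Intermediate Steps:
Z = 17/2 (Z = -3 + (½)*23 = -3 + 23/2 = 17/2 ≈ 8.5000)
y(g) = 17*g²/2
r(H) = 1/(-158 + H)
h(d, n) = 537 + d*n
1/((-1*(-374057) + r(-477)) + h(468, y(9))) = 1/((-1*(-374057) + 1/(-158 - 477)) + (537 + 468*((17/2)*9²))) = 1/((374057 + 1/(-635)) + (537 + 468*((17/2)*81))) = 1/((374057 - 1/635) + (537 + 468*(1377/2))) = 1/(237526194/635 + (537 + 322218)) = 1/(237526194/635 + 322755) = 1/(442475619/635) = 635/442475619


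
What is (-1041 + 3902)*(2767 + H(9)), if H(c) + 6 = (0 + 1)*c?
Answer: 7924970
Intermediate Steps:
H(c) = -6 + c (H(c) = -6 + (0 + 1)*c = -6 + 1*c = -6 + c)
(-1041 + 3902)*(2767 + H(9)) = (-1041 + 3902)*(2767 + (-6 + 9)) = 2861*(2767 + 3) = 2861*2770 = 7924970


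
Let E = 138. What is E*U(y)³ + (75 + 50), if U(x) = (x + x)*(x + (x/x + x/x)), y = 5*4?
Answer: 94043136125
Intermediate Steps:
y = 20
U(x) = 2*x*(2 + x) (U(x) = (2*x)*(x + (1 + 1)) = (2*x)*(x + 2) = (2*x)*(2 + x) = 2*x*(2 + x))
E*U(y)³ + (75 + 50) = 138*(2*20*(2 + 20))³ + (75 + 50) = 138*(2*20*22)³ + 125 = 138*880³ + 125 = 138*681472000 + 125 = 94043136000 + 125 = 94043136125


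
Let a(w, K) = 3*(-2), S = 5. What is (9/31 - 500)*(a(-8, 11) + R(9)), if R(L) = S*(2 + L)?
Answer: -759059/31 ≈ -24486.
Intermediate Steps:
a(w, K) = -6
R(L) = 10 + 5*L (R(L) = 5*(2 + L) = 10 + 5*L)
(9/31 - 500)*(a(-8, 11) + R(9)) = (9/31 - 500)*(-6 + (10 + 5*9)) = (9*(1/31) - 500)*(-6 + (10 + 45)) = (9/31 - 500)*(-6 + 55) = -15491/31*49 = -759059/31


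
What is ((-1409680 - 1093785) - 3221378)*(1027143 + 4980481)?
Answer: -34392704203032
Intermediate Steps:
((-1409680 - 1093785) - 3221378)*(1027143 + 4980481) = (-2503465 - 3221378)*6007624 = -5724843*6007624 = -34392704203032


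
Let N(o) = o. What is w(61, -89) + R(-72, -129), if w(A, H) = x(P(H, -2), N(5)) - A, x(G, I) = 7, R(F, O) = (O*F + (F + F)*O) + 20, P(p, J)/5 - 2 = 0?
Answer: 27830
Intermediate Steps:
P(p, J) = 10 (P(p, J) = 10 + 5*0 = 10 + 0 = 10)
R(F, O) = 20 + 3*F*O (R(F, O) = (F*O + (2*F)*O) + 20 = (F*O + 2*F*O) + 20 = 3*F*O + 20 = 20 + 3*F*O)
w(A, H) = 7 - A
w(61, -89) + R(-72, -129) = (7 - 1*61) + (20 + 3*(-72)*(-129)) = (7 - 61) + (20 + 27864) = -54 + 27884 = 27830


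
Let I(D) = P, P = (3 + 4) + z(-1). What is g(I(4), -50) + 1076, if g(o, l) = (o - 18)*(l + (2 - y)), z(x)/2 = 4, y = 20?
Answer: 1280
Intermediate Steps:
z(x) = 8 (z(x) = 2*4 = 8)
P = 15 (P = (3 + 4) + 8 = 7 + 8 = 15)
I(D) = 15
g(o, l) = (-18 + l)*(-18 + o) (g(o, l) = (o - 18)*(l + (2 - 1*20)) = (-18 + o)*(l + (2 - 20)) = (-18 + o)*(l - 18) = (-18 + o)*(-18 + l) = (-18 + l)*(-18 + o))
g(I(4), -50) + 1076 = (324 - 18*(-50) - 18*15 - 50*15) + 1076 = (324 + 900 - 270 - 750) + 1076 = 204 + 1076 = 1280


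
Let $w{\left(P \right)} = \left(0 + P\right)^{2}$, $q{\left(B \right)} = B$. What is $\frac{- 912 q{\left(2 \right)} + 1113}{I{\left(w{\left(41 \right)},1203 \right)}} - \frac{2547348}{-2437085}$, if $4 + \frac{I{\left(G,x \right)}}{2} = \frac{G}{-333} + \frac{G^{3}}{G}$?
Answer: $\frac{958681318984509}{917294813083600} \approx 1.0451$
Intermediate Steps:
$w{\left(P \right)} = P^{2}$
$I{\left(G,x \right)} = -8 + 2 G^{2} - \frac{2 G}{333}$ ($I{\left(G,x \right)} = -8 + 2 \left(\frac{G}{-333} + \frac{G^{3}}{G}\right) = -8 + 2 \left(G \left(- \frac{1}{333}\right) + G^{2}\right) = -8 + 2 \left(- \frac{G}{333} + G^{2}\right) = -8 + 2 \left(G^{2} - \frac{G}{333}\right) = -8 + \left(2 G^{2} - \frac{2 G}{333}\right) = -8 + 2 G^{2} - \frac{2 G}{333}$)
$\frac{- 912 q{\left(2 \right)} + 1113}{I{\left(w{\left(41 \right)},1203 \right)}} - \frac{2547348}{-2437085} = \frac{\left(-912\right) 2 + 1113}{-8 + 2 \left(41^{2}\right)^{2} - \frac{2 \cdot 41^{2}}{333}} - \frac{2547348}{-2437085} = \frac{-1824 + 1113}{-8 + 2 \cdot 1681^{2} - \frac{3362}{333}} - - \frac{2547348}{2437085} = - \frac{711}{-8 + 2 \cdot 2825761 - \frac{3362}{333}} + \frac{2547348}{2437085} = - \frac{711}{-8 + 5651522 - \frac{3362}{333}} + \frac{2547348}{2437085} = - \frac{711}{\frac{1881950800}{333}} + \frac{2547348}{2437085} = \left(-711\right) \frac{333}{1881950800} + \frac{2547348}{2437085} = - \frac{236763}{1881950800} + \frac{2547348}{2437085} = \frac{958681318984509}{917294813083600}$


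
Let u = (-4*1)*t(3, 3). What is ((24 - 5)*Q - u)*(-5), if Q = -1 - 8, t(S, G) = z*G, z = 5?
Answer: 555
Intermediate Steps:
t(S, G) = 5*G
Q = -9
u = -60 (u = (-4*1)*(5*3) = -4*15 = -60)
((24 - 5)*Q - u)*(-5) = ((24 - 5)*(-9) - 1*(-60))*(-5) = (19*(-9) + 60)*(-5) = (-171 + 60)*(-5) = -111*(-5) = 555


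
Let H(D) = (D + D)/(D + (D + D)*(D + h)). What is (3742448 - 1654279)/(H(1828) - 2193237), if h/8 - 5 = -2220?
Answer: -66368275327/69707651573 ≈ -0.95209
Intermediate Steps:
h = -17720 (h = 40 + 8*(-2220) = 40 - 17760 = -17720)
H(D) = 2*D/(D + 2*D*(-17720 + D)) (H(D) = (D + D)/(D + (D + D)*(D - 17720)) = (2*D)/(D + (2*D)*(-17720 + D)) = (2*D)/(D + 2*D*(-17720 + D)) = 2*D/(D + 2*D*(-17720 + D)))
(3742448 - 1654279)/(H(1828) - 2193237) = (3742448 - 1654279)/(2/(-35439 + 2*1828) - 2193237) = 2088169/(2/(-35439 + 3656) - 2193237) = 2088169/(2/(-31783) - 2193237) = 2088169/(2*(-1/31783) - 2193237) = 2088169/(-2/31783 - 2193237) = 2088169/(-69707651573/31783) = 2088169*(-31783/69707651573) = -66368275327/69707651573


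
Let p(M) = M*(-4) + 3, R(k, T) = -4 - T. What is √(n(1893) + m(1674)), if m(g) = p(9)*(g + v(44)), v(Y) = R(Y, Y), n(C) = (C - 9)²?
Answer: 9*√43158 ≈ 1869.7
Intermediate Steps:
n(C) = (-9 + C)²
v(Y) = -4 - Y
p(M) = 3 - 4*M (p(M) = -4*M + 3 = 3 - 4*M)
m(g) = 1584 - 33*g (m(g) = (3 - 4*9)*(g + (-4 - 1*44)) = (3 - 36)*(g + (-4 - 44)) = -33*(g - 48) = -33*(-48 + g) = 1584 - 33*g)
√(n(1893) + m(1674)) = √((-9 + 1893)² + (1584 - 33*1674)) = √(1884² + (1584 - 55242)) = √(3549456 - 53658) = √3495798 = 9*√43158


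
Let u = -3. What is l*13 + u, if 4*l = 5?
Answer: 53/4 ≈ 13.250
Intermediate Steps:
l = 5/4 (l = (1/4)*5 = 5/4 ≈ 1.2500)
l*13 + u = (5/4)*13 - 3 = 65/4 - 3 = 53/4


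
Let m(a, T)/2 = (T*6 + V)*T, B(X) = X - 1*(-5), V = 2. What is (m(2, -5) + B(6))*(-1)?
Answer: -291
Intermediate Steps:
B(X) = 5 + X (B(X) = X + 5 = 5 + X)
m(a, T) = 2*T*(2 + 6*T) (m(a, T) = 2*((T*6 + 2)*T) = 2*((6*T + 2)*T) = 2*((2 + 6*T)*T) = 2*(T*(2 + 6*T)) = 2*T*(2 + 6*T))
(m(2, -5) + B(6))*(-1) = (4*(-5)*(1 + 3*(-5)) + (5 + 6))*(-1) = (4*(-5)*(1 - 15) + 11)*(-1) = (4*(-5)*(-14) + 11)*(-1) = (280 + 11)*(-1) = 291*(-1) = -291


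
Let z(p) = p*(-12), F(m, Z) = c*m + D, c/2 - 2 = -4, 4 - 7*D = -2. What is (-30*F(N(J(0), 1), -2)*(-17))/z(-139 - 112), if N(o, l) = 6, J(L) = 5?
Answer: -6885/1757 ≈ -3.9186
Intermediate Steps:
D = 6/7 (D = 4/7 - ⅐*(-2) = 4/7 + 2/7 = 6/7 ≈ 0.85714)
c = -4 (c = 4 + 2*(-4) = 4 - 8 = -4)
F(m, Z) = 6/7 - 4*m (F(m, Z) = -4*m + 6/7 = 6/7 - 4*m)
z(p) = -12*p
(-30*F(N(J(0), 1), -2)*(-17))/z(-139 - 112) = (-30*(6/7 - 4*6)*(-17))/((-12*(-139 - 112))) = (-30*(6/7 - 24)*(-17))/((-12*(-251))) = (-30*(-162/7)*(-17))/3012 = ((4860/7)*(-17))*(1/3012) = -82620/7*1/3012 = -6885/1757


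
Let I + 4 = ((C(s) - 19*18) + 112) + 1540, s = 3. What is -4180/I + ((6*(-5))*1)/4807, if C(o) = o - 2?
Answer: -20132470/6282749 ≈ -3.2044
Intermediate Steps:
C(o) = -2 + o
I = 1307 (I = -4 + ((((-2 + 3) - 19*18) + 112) + 1540) = -4 + (((1 - 342) + 112) + 1540) = -4 + ((-341 + 112) + 1540) = -4 + (-229 + 1540) = -4 + 1311 = 1307)
-4180/I + ((6*(-5))*1)/4807 = -4180/1307 + ((6*(-5))*1)/4807 = -4180*1/1307 - 30*1*(1/4807) = -4180/1307 - 30*1/4807 = -4180/1307 - 30/4807 = -20132470/6282749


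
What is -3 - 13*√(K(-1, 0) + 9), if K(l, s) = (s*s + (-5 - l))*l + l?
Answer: -3 - 26*√3 ≈ -48.033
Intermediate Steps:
K(l, s) = l + l*(-5 + s² - l) (K(l, s) = (s² + (-5 - l))*l + l = (-5 + s² - l)*l + l = l*(-5 + s² - l) + l = l + l*(-5 + s² - l))
-3 - 13*√(K(-1, 0) + 9) = -3 - 13*√(-(-4 + 0² - 1*(-1)) + 9) = -3 - 13*√(-(-4 + 0 + 1) + 9) = -3 - 13*√(-1*(-3) + 9) = -3 - 13*√(3 + 9) = -3 - 26*√3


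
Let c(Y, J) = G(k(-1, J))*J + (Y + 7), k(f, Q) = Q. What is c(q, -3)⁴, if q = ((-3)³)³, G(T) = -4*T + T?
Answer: 150705613534987681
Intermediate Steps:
G(T) = -3*T
q = -19683 (q = (-27)³ = -19683)
c(Y, J) = 7 + Y - 3*J² (c(Y, J) = (-3*J)*J + (Y + 7) = -3*J² + (7 + Y) = 7 + Y - 3*J²)
c(q, -3)⁴ = (7 - 19683 - 3*(-3)²)⁴ = (7 - 19683 - 3*9)⁴ = (7 - 19683 - 27)⁴ = (-19703)⁴ = 150705613534987681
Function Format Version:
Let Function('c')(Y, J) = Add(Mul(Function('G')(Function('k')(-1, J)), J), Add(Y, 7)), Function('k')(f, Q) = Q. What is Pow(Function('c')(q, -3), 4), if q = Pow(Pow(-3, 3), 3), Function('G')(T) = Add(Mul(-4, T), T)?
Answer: 150705613534987681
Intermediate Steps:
Function('G')(T) = Mul(-3, T)
q = -19683 (q = Pow(-27, 3) = -19683)
Function('c')(Y, J) = Add(7, Y, Mul(-3, Pow(J, 2))) (Function('c')(Y, J) = Add(Mul(Mul(-3, J), J), Add(Y, 7)) = Add(Mul(-3, Pow(J, 2)), Add(7, Y)) = Add(7, Y, Mul(-3, Pow(J, 2))))
Pow(Function('c')(q, -3), 4) = Pow(Add(7, -19683, Mul(-3, Pow(-3, 2))), 4) = Pow(Add(7, -19683, Mul(-3, 9)), 4) = Pow(Add(7, -19683, -27), 4) = Pow(-19703, 4) = 150705613534987681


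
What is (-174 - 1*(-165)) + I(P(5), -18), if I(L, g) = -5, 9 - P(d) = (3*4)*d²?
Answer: -14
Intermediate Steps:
P(d) = 9 - 12*d² (P(d) = 9 - 3*4*d² = 9 - 12*d²)
(-174 - 1*(-165)) + I(P(5), -18) = (-174 - 1*(-165)) - 5 = (-174 + 165) - 5 = -9 - 5 = -14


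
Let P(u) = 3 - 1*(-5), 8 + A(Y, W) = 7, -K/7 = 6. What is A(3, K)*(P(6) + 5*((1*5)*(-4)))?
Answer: 92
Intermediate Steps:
K = -42 (K = -7*6 = -42)
A(Y, W) = -1 (A(Y, W) = -8 + 7 = -1)
P(u) = 8 (P(u) = 3 + 5 = 8)
A(3, K)*(P(6) + 5*((1*5)*(-4))) = -(8 + 5*((1*5)*(-4))) = -(8 + 5*(5*(-4))) = -(8 + 5*(-20)) = -(8 - 100) = -1*(-92) = 92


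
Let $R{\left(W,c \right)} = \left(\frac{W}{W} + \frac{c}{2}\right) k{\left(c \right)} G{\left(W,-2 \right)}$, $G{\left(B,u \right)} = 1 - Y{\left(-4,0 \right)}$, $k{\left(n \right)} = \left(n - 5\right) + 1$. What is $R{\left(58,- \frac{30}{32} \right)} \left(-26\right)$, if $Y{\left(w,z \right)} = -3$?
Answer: $\frac{17459}{64} \approx 272.8$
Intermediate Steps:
$k{\left(n \right)} = -4 + n$ ($k{\left(n \right)} = \left(-5 + n\right) + 1 = -4 + n$)
$G{\left(B,u \right)} = 4$ ($G{\left(B,u \right)} = 1 - -3 = 1 + 3 = 4$)
$R{\left(W,c \right)} = 4 \left(1 + \frac{c}{2}\right) \left(-4 + c\right)$ ($R{\left(W,c \right)} = \left(\frac{W}{W} + \frac{c}{2}\right) \left(-4 + c\right) 4 = \left(1 + c \frac{1}{2}\right) \left(-4 + c\right) 4 = \left(1 + \frac{c}{2}\right) \left(-4 + c\right) 4 = 4 \left(1 + \frac{c}{2}\right) \left(-4 + c\right)$)
$R{\left(58,- \frac{30}{32} \right)} \left(-26\right) = 2 \left(-4 - \frac{30}{32}\right) \left(2 - \frac{30}{32}\right) \left(-26\right) = 2 \left(-4 - \frac{15}{16}\right) \left(2 - \frac{15}{16}\right) \left(-26\right) = 2 \left(- \frac{79}{16}\right) \frac{17}{16} \left(-26\right) = \left(- \frac{1343}{128}\right) \left(-26\right) = \frac{17459}{64}$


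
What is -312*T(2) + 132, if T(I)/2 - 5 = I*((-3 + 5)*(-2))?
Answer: 2004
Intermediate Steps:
T(I) = 10 - 8*I (T(I) = 10 + 2*(I*((-3 + 5)*(-2))) = 10 + 2*(I*(2*(-2))) = 10 + 2*(I*(-4)) = 10 + 2*(-4*I) = 10 - 8*I)
-312*T(2) + 132 = -312*(10 - 8*2) + 132 = -312*(10 - 16) + 132 = -312*(-6) + 132 = 1872 + 132 = 2004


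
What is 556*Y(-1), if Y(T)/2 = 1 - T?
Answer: 2224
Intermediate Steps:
Y(T) = 2 - 2*T (Y(T) = 2*(1 - T) = 2 - 2*T)
556*Y(-1) = 556*(2 - 2*(-1)) = 556*(2 + 2) = 556*4 = 2224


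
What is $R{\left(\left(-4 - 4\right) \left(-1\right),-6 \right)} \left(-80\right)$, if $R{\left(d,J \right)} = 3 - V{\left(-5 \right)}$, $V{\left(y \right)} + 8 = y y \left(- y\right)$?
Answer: $9120$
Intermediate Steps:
$V{\left(y \right)} = -8 - y^{3}$ ($V{\left(y \right)} = -8 + y y \left(- y\right) = -8 + y^{2} \left(- y\right) = -8 - y^{3}$)
$R{\left(d,J \right)} = -114$ ($R{\left(d,J \right)} = 3 - \left(-8 - \left(-5\right)^{3}\right) = 3 - \left(-8 - -125\right) = 3 - \left(-8 + 125\right) = 3 - 117 = -114$)
$R{\left(\left(-4 - 4\right) \left(-1\right),-6 \right)} \left(-80\right) = \left(-114\right) \left(-80\right) = 9120$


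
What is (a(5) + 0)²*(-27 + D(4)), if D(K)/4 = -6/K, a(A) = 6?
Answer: -1188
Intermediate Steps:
D(K) = -24/K (D(K) = 4*(-6/K) = -24/K)
(a(5) + 0)²*(-27 + D(4)) = (6 + 0)²*(-27 - 24/4) = 6²*(-27 - 24*¼) = 36*(-27 - 6) = 36*(-33) = -1188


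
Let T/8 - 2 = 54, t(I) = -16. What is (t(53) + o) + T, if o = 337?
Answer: 769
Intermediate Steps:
T = 448 (T = 16 + 8*54 = 16 + 432 = 448)
(t(53) + o) + T = (-16 + 337) + 448 = 321 + 448 = 769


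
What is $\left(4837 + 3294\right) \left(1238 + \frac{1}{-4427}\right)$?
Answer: $\frac{44562961875}{4427} \approx 1.0066 \cdot 10^{7}$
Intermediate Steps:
$\left(4837 + 3294\right) \left(1238 + \frac{1}{-4427}\right) = 8131 \left(1238 - \frac{1}{4427}\right) = 8131 \cdot \frac{5480625}{4427} = \frac{44562961875}{4427}$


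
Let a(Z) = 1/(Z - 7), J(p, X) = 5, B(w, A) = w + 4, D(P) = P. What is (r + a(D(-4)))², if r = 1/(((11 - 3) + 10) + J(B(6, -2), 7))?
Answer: 144/64009 ≈ 0.0022497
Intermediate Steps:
B(w, A) = 4 + w
r = 1/23 (r = 1/(((11 - 3) + 10) + 5) = 1/((8 + 10) + 5) = 1/(18 + 5) = 1/23 ≈ 0.043478)
a(Z) = 1/(-7 + Z)
(r + a(D(-4)))² = (1/23 + 1/(-7 - 4))² = (1/23 + 1/(-11))² = (1/23 - 1/11)² = (-12/253)² = 144/64009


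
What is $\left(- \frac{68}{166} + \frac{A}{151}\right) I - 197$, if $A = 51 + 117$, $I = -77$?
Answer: $- \frac{3147371}{12533} \approx -251.13$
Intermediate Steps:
$A = 168$
$\left(- \frac{68}{166} + \frac{A}{151}\right) I - 197 = \left(- \frac{68}{166} + \frac{168}{151}\right) \left(-77\right) - 197 = \left(\left(-68\right) \frac{1}{166} + 168 \cdot \frac{1}{151}\right) \left(-77\right) - 197 = \left(- \frac{34}{83} + \frac{168}{151}\right) \left(-77\right) - 197 = \frac{8810}{12533} \left(-77\right) - 197 = - \frac{678370}{12533} - 197 = - \frac{3147371}{12533}$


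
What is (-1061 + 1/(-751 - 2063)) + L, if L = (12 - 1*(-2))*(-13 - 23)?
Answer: -4403911/2814 ≈ -1565.0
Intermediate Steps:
L = -504 (L = (12 + 2)*(-36) = 14*(-36) = -504)
(-1061 + 1/(-751 - 2063)) + L = (-1061 + 1/(-751 - 2063)) - 504 = (-1061 + 1/(-2814)) - 504 = (-1061 - 1/2814) - 504 = -2985655/2814 - 504 = -4403911/2814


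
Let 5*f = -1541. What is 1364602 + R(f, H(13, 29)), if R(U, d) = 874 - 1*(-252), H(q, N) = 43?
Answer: 1365728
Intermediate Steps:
f = -1541/5 (f = (1/5)*(-1541) = -1541/5 ≈ -308.20)
R(U, d) = 1126 (R(U, d) = 874 + 252 = 1126)
1364602 + R(f, H(13, 29)) = 1364602 + 1126 = 1365728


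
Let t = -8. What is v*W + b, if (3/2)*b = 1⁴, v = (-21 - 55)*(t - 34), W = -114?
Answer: -1091662/3 ≈ -3.6389e+5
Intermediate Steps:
v = 3192 (v = (-21 - 55)*(-8 - 34) = -76*(-42) = 3192)
b = ⅔ (b = (⅔)*1⁴ = (⅔)*1 = ⅔ ≈ 0.66667)
v*W + b = 3192*(-114) + ⅔ = -363888 + ⅔ = -1091662/3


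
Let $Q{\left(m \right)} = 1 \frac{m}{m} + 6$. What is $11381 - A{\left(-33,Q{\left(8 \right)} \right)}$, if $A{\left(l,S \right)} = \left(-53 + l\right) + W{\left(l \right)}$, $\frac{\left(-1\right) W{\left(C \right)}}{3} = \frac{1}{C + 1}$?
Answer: $\frac{366941}{32} \approx 11467.0$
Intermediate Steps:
$Q{\left(m \right)} = 7$ ($Q{\left(m \right)} = 1 \cdot 1 + 6 = 1 + 6 = 7$)
$W{\left(C \right)} = - \frac{3}{1 + C}$ ($W{\left(C \right)} = - \frac{3}{C + 1} = - \frac{3}{1 + C}$)
$A{\left(l,S \right)} = -53 + l - \frac{3}{1 + l}$ ($A{\left(l,S \right)} = \left(-53 + l\right) - \frac{3}{1 + l} = -53 + l - \frac{3}{1 + l}$)
$11381 - A{\left(-33,Q{\left(8 \right)} \right)} = 11381 - \frac{-3 + \left(1 - 33\right) \left(-53 - 33\right)}{1 - 33} = 11381 - \frac{-3 - -2752}{-32} = 11381 - - \frac{-3 + 2752}{32} = 11381 - \left(- \frac{1}{32}\right) 2749 = 11381 - - \frac{2749}{32} = 11381 + \frac{2749}{32} = \frac{366941}{32}$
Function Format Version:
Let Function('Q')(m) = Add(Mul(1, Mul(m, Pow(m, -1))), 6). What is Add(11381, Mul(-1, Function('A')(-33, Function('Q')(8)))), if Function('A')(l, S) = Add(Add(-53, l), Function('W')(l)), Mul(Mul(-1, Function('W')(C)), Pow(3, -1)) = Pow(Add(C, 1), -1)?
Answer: Rational(366941, 32) ≈ 11467.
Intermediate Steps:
Function('Q')(m) = 7 (Function('Q')(m) = Add(Mul(1, 1), 6) = Add(1, 6) = 7)
Function('W')(C) = Mul(-3, Pow(Add(1, C), -1)) (Function('W')(C) = Mul(-3, Pow(Add(C, 1), -1)) = Mul(-3, Pow(Add(1, C), -1)))
Function('A')(l, S) = Add(-53, l, Mul(-3, Pow(Add(1, l), -1))) (Function('A')(l, S) = Add(Add(-53, l), Mul(-3, Pow(Add(1, l), -1))) = Add(-53, l, Mul(-3, Pow(Add(1, l), -1))))
Add(11381, Mul(-1, Function('A')(-33, Function('Q')(8)))) = Add(11381, Mul(-1, Mul(Pow(Add(1, -33), -1), Add(-3, Mul(Add(1, -33), Add(-53, -33)))))) = Add(11381, Mul(-1, Mul(Pow(-32, -1), Add(-3, Mul(-32, -86))))) = Add(11381, Mul(-1, Mul(Rational(-1, 32), Add(-3, 2752)))) = Add(11381, Mul(-1, Mul(Rational(-1, 32), 2749))) = Add(11381, Mul(-1, Rational(-2749, 32))) = Add(11381, Rational(2749, 32)) = Rational(366941, 32)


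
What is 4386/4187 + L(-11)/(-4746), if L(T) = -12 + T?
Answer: 20912257/19871502 ≈ 1.0524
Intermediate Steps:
4386/4187 + L(-11)/(-4746) = 4386/4187 + (-12 - 11)/(-4746) = 4386*(1/4187) - 23*(-1/4746) = 4386/4187 + 23/4746 = 20912257/19871502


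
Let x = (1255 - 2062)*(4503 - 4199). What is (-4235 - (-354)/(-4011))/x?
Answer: 5662313/328003536 ≈ 0.017263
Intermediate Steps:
x = -245328 (x = -807*304 = -245328)
(-4235 - (-354)/(-4011))/x = (-4235 - (-354)/(-4011))/(-245328) = (-4235 - (-354)*(-1)/4011)*(-1/245328) = (-4235 - 1*118/1337)*(-1/245328) = (-4235 - 118/1337)*(-1/245328) = -5662313/1337*(-1/245328) = 5662313/328003536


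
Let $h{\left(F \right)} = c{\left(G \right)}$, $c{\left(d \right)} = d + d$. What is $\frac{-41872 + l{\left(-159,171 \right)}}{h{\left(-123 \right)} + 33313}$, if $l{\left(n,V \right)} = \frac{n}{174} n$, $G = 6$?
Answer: $- \frac{2420149}{1932850} \approx -1.2521$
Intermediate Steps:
$c{\left(d \right)} = 2 d$
$h{\left(F \right)} = 12$ ($h{\left(F \right)} = 2 \cdot 6 = 12$)
$l{\left(n,V \right)} = \frac{n^{2}}{174}$ ($l{\left(n,V \right)} = n \frac{1}{174} n = \frac{n}{174} n = \frac{n^{2}}{174}$)
$\frac{-41872 + l{\left(-159,171 \right)}}{h{\left(-123 \right)} + 33313} = \frac{-41872 + \frac{\left(-159\right)^{2}}{174}}{12 + 33313} = \frac{-41872 + \frac{1}{174} \cdot 25281}{33325} = \left(-41872 + \frac{8427}{58}\right) \frac{1}{33325} = \left(- \frac{2420149}{58}\right) \frac{1}{33325} = - \frac{2420149}{1932850}$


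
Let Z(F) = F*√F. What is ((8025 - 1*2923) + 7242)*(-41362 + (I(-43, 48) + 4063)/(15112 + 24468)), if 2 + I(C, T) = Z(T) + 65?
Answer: -5052102431724/9895 + 592512*√3/9895 ≈ -5.1057e+8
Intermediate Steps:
Z(F) = F^(3/2)
I(C, T) = 63 + T^(3/2) (I(C, T) = -2 + (T^(3/2) + 65) = -2 + (65 + T^(3/2)) = 63 + T^(3/2))
((8025 - 1*2923) + 7242)*(-41362 + (I(-43, 48) + 4063)/(15112 + 24468)) = ((8025 - 1*2923) + 7242)*(-41362 + ((63 + 48^(3/2)) + 4063)/(15112 + 24468)) = ((8025 - 2923) + 7242)*(-41362 + ((63 + 192*√3) + 4063)/39580) = (5102 + 7242)*(-41362 + (4126 + 192*√3)*(1/39580)) = 12344*(-41362 + (2063/19790 + 48*√3/9895)) = 12344*(-818551917/19790 + 48*√3/9895) = -5052102431724/9895 + 592512*√3/9895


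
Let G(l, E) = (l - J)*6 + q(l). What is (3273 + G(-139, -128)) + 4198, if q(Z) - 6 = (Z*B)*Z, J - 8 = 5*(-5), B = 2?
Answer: 45387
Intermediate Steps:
J = -17 (J = 8 + 5*(-5) = 8 - 25 = -17)
q(Z) = 6 + 2*Z² (q(Z) = 6 + (Z*2)*Z = 6 + (2*Z)*Z = 6 + 2*Z²)
G(l, E) = 108 + 2*l² + 6*l (G(l, E) = (l - 1*(-17))*6 + (6 + 2*l²) = (l + 17)*6 + (6 + 2*l²) = (17 + l)*6 + (6 + 2*l²) = (102 + 6*l) + (6 + 2*l²) = 108 + 2*l² + 6*l)
(3273 + G(-139, -128)) + 4198 = (3273 + (108 + 2*(-139)² + 6*(-139))) + 4198 = (3273 + (108 + 2*19321 - 834)) + 4198 = (3273 + (108 + 38642 - 834)) + 4198 = (3273 + 37916) + 4198 = 41189 + 4198 = 45387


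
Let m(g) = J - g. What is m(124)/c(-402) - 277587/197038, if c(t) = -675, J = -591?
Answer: -9297811/26600130 ≈ -0.34954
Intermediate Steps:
m(g) = -591 - g
m(124)/c(-402) - 277587/197038 = (-591 - 1*124)/(-675) - 277587/197038 = (-591 - 124)*(-1/675) - 277587*1/197038 = -715*(-1/675) - 277587/197038 = 143/135 - 277587/197038 = -9297811/26600130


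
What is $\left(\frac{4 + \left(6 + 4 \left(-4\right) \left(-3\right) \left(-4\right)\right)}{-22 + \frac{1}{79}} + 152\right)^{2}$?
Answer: $\frac{77507673604}{3017169} \approx 25689.0$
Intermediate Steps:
$\left(\frac{4 + \left(6 + 4 \left(-4\right) \left(-3\right) \left(-4\right)\right)}{-22 + \frac{1}{79}} + 152\right)^{2} = \left(\frac{4 + \left(6 + 4 \cdot 12 \left(-4\right)\right)}{-22 + \frac{1}{79}} + 152\right)^{2} = \left(\frac{4 + \left(6 + 4 \left(-48\right)\right)}{- \frac{1737}{79}} + 152\right)^{2} = \left(\left(4 + \left(6 - 192\right)\right) \left(- \frac{79}{1737}\right) + 152\right)^{2} = \left(\left(4 - 186\right) \left(- \frac{79}{1737}\right) + 152\right)^{2} = \left(\left(-182\right) \left(- \frac{79}{1737}\right) + 152\right)^{2} = \left(\frac{14378}{1737} + 152\right)^{2} = \left(\frac{278402}{1737}\right)^{2} = \frac{77507673604}{3017169}$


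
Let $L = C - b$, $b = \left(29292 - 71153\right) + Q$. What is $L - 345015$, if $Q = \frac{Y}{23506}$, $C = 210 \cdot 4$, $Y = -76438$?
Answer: $- \frac{3553058223}{11753} \approx -3.0231 \cdot 10^{5}$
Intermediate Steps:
$C = 840$
$Q = - \frac{38219}{11753}$ ($Q = - \frac{76438}{23506} = \left(-76438\right) \frac{1}{23506} = - \frac{38219}{11753} \approx -3.2519$)
$b = - \frac{492030552}{11753}$ ($b = \left(29292 - 71153\right) - \frac{38219}{11753} = -41861 - \frac{38219}{11753} = - \frac{492030552}{11753} \approx -41864.0$)
$L = \frac{501903072}{11753}$ ($L = 840 - - \frac{492030552}{11753} = 840 + \frac{492030552}{11753} = \frac{501903072}{11753} \approx 42704.0$)
$L - 345015 = \frac{501903072}{11753} - 345015 = - \frac{3553058223}{11753}$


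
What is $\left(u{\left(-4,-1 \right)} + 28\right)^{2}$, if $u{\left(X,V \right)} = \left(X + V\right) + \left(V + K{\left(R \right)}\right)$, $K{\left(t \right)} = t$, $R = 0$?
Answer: $484$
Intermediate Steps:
$u{\left(X,V \right)} = X + 2 V$ ($u{\left(X,V \right)} = \left(X + V\right) + \left(V + 0\right) = \left(V + X\right) + V = X + 2 V$)
$\left(u{\left(-4,-1 \right)} + 28\right)^{2} = \left(\left(-4 + 2 \left(-1\right)\right) + 28\right)^{2} = \left(\left(-4 - 2\right) + 28\right)^{2} = \left(-6 + 28\right)^{2} = 22^{2} = 484$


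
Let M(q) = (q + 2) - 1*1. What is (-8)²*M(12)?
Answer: 832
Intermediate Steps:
M(q) = 1 + q (M(q) = (2 + q) - 1 = 1 + q)
(-8)²*M(12) = (-8)²*(1 + 12) = 64*13 = 832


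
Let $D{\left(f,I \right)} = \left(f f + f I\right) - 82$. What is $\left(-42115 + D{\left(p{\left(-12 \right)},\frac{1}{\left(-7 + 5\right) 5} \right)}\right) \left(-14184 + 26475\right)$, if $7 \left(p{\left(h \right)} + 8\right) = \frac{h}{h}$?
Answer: $- \frac{50751739089}{98} \approx -5.1787 \cdot 10^{8}$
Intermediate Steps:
$p{\left(h \right)} = - \frac{55}{7}$ ($p{\left(h \right)} = -8 + \frac{h \frac{1}{h}}{7} = -8 + \frac{1}{7} \cdot 1 = -8 + \frac{1}{7} = - \frac{55}{7}$)
$D{\left(f,I \right)} = -82 + f^{2} + I f$ ($D{\left(f,I \right)} = \left(f^{2} + I f\right) - 82 = -82 + f^{2} + I f$)
$\left(-42115 + D{\left(p{\left(-12 \right)},\frac{1}{\left(-7 + 5\right) 5} \right)}\right) \left(-14184 + 26475\right) = \left(-42115 + \left(-82 + \left(- \frac{55}{7}\right)^{2} + \frac{1}{\left(-7 + 5\right) 5} \left(- \frac{55}{7}\right)\right)\right) \left(-14184 + 26475\right) = \left(-42115 + \left(-82 + \frac{3025}{49} + \frac{1}{\left(-2\right) 5} \left(- \frac{55}{7}\right)\right)\right) 12291 = \left(-42115 + \left(-82 + \frac{3025}{49} + \frac{1}{-10} \left(- \frac{55}{7}\right)\right)\right) 12291 = \left(-42115 - \frac{1909}{98}\right) 12291 = \left(- \frac{4129179}{98}\right) 12291 = - \frac{50751739089}{98}$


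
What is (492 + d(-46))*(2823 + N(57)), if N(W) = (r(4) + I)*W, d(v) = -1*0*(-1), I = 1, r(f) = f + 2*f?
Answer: 1753488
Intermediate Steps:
r(f) = 3*f
d(v) = 0 (d(v) = 0*(-1) = 0)
N(W) = 13*W (N(W) = (3*4 + 1)*W = (12 + 1)*W = 13*W)
(492 + d(-46))*(2823 + N(57)) = (492 + 0)*(2823 + 13*57) = 492*(2823 + 741) = 492*3564 = 1753488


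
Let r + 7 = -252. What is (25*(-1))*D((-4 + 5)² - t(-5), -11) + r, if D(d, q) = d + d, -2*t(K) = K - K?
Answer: -309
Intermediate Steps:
r = -259 (r = -7 - 252 = -259)
t(K) = 0 (t(K) = -(K - K)/2 = -½*0 = 0)
D(d, q) = 2*d
(25*(-1))*D((-4 + 5)² - t(-5), -11) + r = (25*(-1))*(2*((-4 + 5)² - 1*0)) - 259 = -50*(1² + 0) - 259 = -50*(1 + 0) - 259 = -50 - 259 = -309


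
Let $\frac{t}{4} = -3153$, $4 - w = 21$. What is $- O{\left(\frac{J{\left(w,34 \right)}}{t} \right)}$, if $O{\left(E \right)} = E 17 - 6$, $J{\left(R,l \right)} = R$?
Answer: $\frac{75383}{12612} \approx 5.9771$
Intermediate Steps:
$w = -17$ ($w = 4 - 21 = -17$)
$t = -12612$ ($t = 4 \left(-3153\right) = -12612$)
$O{\left(E \right)} = -6 + 17 E$ ($O{\left(E \right)} = 17 E - 6 = -6 + 17 E$)
$- O{\left(\frac{J{\left(w,34 \right)}}{t} \right)} = - (-6 + 17 \left(- \frac{17}{-12612}\right)) = - (-6 + 17 \left(\left(-17\right) \left(- \frac{1}{12612}\right)\right)) = - (-6 + 17 \cdot \frac{17}{12612}) = - (-6 + \frac{289}{12612}) = \left(-1\right) \left(- \frac{75383}{12612}\right) = \frac{75383}{12612}$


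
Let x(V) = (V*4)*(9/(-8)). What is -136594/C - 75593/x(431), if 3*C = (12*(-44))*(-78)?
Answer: 257605547/8875152 ≈ 29.025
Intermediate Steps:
x(V) = -9*V/2 (x(V) = (4*V)*(9*(-1/8)) = (4*V)*(-9/8) = -9*V/2)
C = 13728 (C = ((12*(-44))*(-78))/3 = (-528*(-78))/3 = (1/3)*41184 = 13728)
-136594/C - 75593/x(431) = -136594/13728 - 75593/((-9/2*431)) = -136594*1/13728 - 75593/(-3879/2) = -68297/6864 - 75593*(-2/3879) = -68297/6864 + 151186/3879 = 257605547/8875152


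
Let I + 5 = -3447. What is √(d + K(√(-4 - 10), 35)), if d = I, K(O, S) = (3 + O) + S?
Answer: √(-3414 + I*√14) ≈ 0.032 + 58.429*I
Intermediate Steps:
K(O, S) = 3 + O + S
I = -3452 (I = -5 - 3447 = -3452)
d = -3452
√(d + K(√(-4 - 10), 35)) = √(-3452 + (3 + √(-4 - 10) + 35)) = √(-3452 + (3 + √(-14) + 35)) = √(-3452 + (3 + I*√14 + 35)) = √(-3452 + (38 + I*√14)) = √(-3414 + I*√14)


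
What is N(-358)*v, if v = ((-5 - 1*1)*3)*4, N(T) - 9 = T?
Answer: 25128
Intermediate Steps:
N(T) = 9 + T
v = -72 (v = ((-5 - 1)*3)*4 = -6*3*4 = -18*4 = -72)
N(-358)*v = (9 - 358)*(-72) = -349*(-72) = 25128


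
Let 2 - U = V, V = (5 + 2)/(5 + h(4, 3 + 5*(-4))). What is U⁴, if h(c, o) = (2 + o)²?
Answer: 42110733681/2798410000 ≈ 15.048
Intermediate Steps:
V = 7/230 (V = (5 + 2)/(5 + (2 + (3 + 5*(-4)))²) = 7/(5 + (2 + (3 - 20))²) = 7/(5 + (2 - 17)²) = 7/(5 + (-15)²) = 7/(5 + 225) = 7/230 ≈ 0.030435)
U = 453/230 (U = 2 - 1*7/230 = 2 - 7/230 = 453/230 ≈ 1.9696)
U⁴ = (453/230)⁴ = 42110733681/2798410000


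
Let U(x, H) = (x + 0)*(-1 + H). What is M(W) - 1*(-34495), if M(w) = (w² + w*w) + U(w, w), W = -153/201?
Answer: 154859275/4489 ≈ 34498.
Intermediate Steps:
W = -51/67 (W = -153*1/201 = -51/67 ≈ -0.76119)
U(x, H) = x*(-1 + H)
M(w) = 2*w² + w*(-1 + w) (M(w) = (w² + w*w) + w*(-1 + w) = (w² + w²) + w*(-1 + w) = 2*w² + w*(-1 + w))
M(W) - 1*(-34495) = -51*(-1 + 3*(-51/67))/67 - 1*(-34495) = -51*(-1 - 153/67)/67 + 34495 = -51/67*(-220/67) + 34495 = 11220/4489 + 34495 = 154859275/4489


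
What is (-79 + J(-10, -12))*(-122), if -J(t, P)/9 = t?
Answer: -1342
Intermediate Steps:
J(t, P) = -9*t
(-79 + J(-10, -12))*(-122) = (-79 - 9*(-10))*(-122) = (-79 + 90)*(-122) = 11*(-122) = -1342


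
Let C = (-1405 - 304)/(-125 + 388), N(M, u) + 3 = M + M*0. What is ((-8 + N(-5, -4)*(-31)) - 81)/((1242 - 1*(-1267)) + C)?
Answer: 13939/219386 ≈ 0.063536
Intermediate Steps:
N(M, u) = -3 + M (N(M, u) = -3 + (M + M*0) = -3 + (M + 0) = -3 + M)
C = -1709/263 ≈ -6.4981
((-8 + N(-5, -4)*(-31)) - 81)/((1242 - 1*(-1267)) + C) = ((-8 + (-3 - 5)*(-31)) - 81)/((1242 - 1*(-1267)) - 1709/263) = ((-8 - 8*(-31)) - 81)/((1242 + 1267) - 1709/263) = ((-8 + 248) - 81)/(2509 - 1709/263) = (240 - 81)/(658158/263) = 159*(263/658158) = 13939/219386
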